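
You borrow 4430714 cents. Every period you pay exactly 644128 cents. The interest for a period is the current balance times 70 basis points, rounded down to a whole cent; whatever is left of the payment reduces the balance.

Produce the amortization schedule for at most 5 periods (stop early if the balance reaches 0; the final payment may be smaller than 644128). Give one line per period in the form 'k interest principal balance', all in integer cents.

1 31014 613114 3817600
2 26723 617405 3200195
3 22401 621727 2578468
4 18049 626079 1952389
5 13666 630462 1321927

1. interest=⌊4430714·70/10000⌋=31014; principal=644128-31014=613114; balance=4430714-613114=3817600
2. interest=⌊3817600·70/10000⌋=26723; principal=644128-26723=617405; balance=3817600-617405=3200195
3. interest=⌊3200195·70/10000⌋=22401; principal=644128-22401=621727; balance=3200195-621727=2578468
4. interest=⌊2578468·70/10000⌋=18049; principal=644128-18049=626079; balance=2578468-626079=1952389
5. interest=⌊1952389·70/10000⌋=13666; principal=644128-13666=630462; balance=1952389-630462=1321927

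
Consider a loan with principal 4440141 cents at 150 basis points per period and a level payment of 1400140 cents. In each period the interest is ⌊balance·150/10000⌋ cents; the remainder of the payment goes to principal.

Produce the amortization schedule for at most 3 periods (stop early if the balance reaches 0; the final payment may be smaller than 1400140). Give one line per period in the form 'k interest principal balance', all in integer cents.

1. interest=⌊4440141·150/10000⌋=66602; principal=1400140-66602=1333538; balance=4440141-1333538=3106603
2. interest=⌊3106603·150/10000⌋=46599; principal=1400140-46599=1353541; balance=3106603-1353541=1753062
3. interest=⌊1753062·150/10000⌋=26295; principal=1400140-26295=1373845; balance=1753062-1373845=379217

1 66602 1333538 3106603
2 46599 1353541 1753062
3 26295 1373845 379217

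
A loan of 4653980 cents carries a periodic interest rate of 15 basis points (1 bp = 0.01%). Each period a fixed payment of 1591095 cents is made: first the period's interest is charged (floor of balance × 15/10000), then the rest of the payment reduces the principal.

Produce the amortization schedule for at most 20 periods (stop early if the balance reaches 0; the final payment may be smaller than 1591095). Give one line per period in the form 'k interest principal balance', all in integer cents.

1. interest=⌊4653980·15/10000⌋=6980; principal=1591095-6980=1584115; balance=4653980-1584115=3069865
2. interest=⌊3069865·15/10000⌋=4604; principal=1591095-4604=1586491; balance=3069865-1586491=1483374
3. interest=⌊1483374·15/10000⌋=2225; principal=min(1591095-2225,1483374)=1483374; balance=1483374-1483374=0

1 6980 1584115 3069865
2 4604 1586491 1483374
3 2225 1483374 0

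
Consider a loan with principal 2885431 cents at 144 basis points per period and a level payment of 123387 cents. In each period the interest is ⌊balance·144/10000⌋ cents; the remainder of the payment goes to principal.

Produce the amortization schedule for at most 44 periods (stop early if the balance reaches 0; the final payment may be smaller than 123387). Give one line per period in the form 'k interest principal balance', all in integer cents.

1 41550 81837 2803594
2 40371 83016 2720578
3 39176 84211 2636367
4 37963 85424 2550943
5 36733 86654 2464289
6 35485 87902 2376387
7 34219 89168 2287219
8 32935 90452 2196767
9 31633 91754 2105013
10 30312 93075 2011938
11 28971 94416 1917522
12 27612 95775 1821747
13 26233 97154 1724593
14 24834 98553 1626040
15 23414 99973 1526067
16 21975 101412 1424655
17 20515 102872 1321783
18 19033 104354 1217429
19 17530 105857 1111572
20 16006 107381 1004191
21 14460 108927 895264
22 12891 110496 784768
23 11300 112087 672681
24 9686 113701 558980
25 8049 115338 443642
26 6388 116999 326643
27 4703 118684 207959
28 2994 120393 87566
29 1260 87566 0

1. interest=⌊2885431·144/10000⌋=41550; principal=123387-41550=81837; balance=2885431-81837=2803594
2. interest=⌊2803594·144/10000⌋=40371; principal=123387-40371=83016; balance=2803594-83016=2720578
3. interest=⌊2720578·144/10000⌋=39176; principal=123387-39176=84211; balance=2720578-84211=2636367
4. interest=⌊2636367·144/10000⌋=37963; principal=123387-37963=85424; balance=2636367-85424=2550943
5. interest=⌊2550943·144/10000⌋=36733; principal=123387-36733=86654; balance=2550943-86654=2464289
6. interest=⌊2464289·144/10000⌋=35485; principal=123387-35485=87902; balance=2464289-87902=2376387
7. interest=⌊2376387·144/10000⌋=34219; principal=123387-34219=89168; balance=2376387-89168=2287219
8. interest=⌊2287219·144/10000⌋=32935; principal=123387-32935=90452; balance=2287219-90452=2196767
9. interest=⌊2196767·144/10000⌋=31633; principal=123387-31633=91754; balance=2196767-91754=2105013
10. interest=⌊2105013·144/10000⌋=30312; principal=123387-30312=93075; balance=2105013-93075=2011938
11. interest=⌊2011938·144/10000⌋=28971; principal=123387-28971=94416; balance=2011938-94416=1917522
12. interest=⌊1917522·144/10000⌋=27612; principal=123387-27612=95775; balance=1917522-95775=1821747
13. interest=⌊1821747·144/10000⌋=26233; principal=123387-26233=97154; balance=1821747-97154=1724593
14. interest=⌊1724593·144/10000⌋=24834; principal=123387-24834=98553; balance=1724593-98553=1626040
15. interest=⌊1626040·144/10000⌋=23414; principal=123387-23414=99973; balance=1626040-99973=1526067
16. interest=⌊1526067·144/10000⌋=21975; principal=123387-21975=101412; balance=1526067-101412=1424655
17. interest=⌊1424655·144/10000⌋=20515; principal=123387-20515=102872; balance=1424655-102872=1321783
18. interest=⌊1321783·144/10000⌋=19033; principal=123387-19033=104354; balance=1321783-104354=1217429
19. interest=⌊1217429·144/10000⌋=17530; principal=123387-17530=105857; balance=1217429-105857=1111572
20. interest=⌊1111572·144/10000⌋=16006; principal=123387-16006=107381; balance=1111572-107381=1004191
21. interest=⌊1004191·144/10000⌋=14460; principal=123387-14460=108927; balance=1004191-108927=895264
22. interest=⌊895264·144/10000⌋=12891; principal=123387-12891=110496; balance=895264-110496=784768
23. interest=⌊784768·144/10000⌋=11300; principal=123387-11300=112087; balance=784768-112087=672681
24. interest=⌊672681·144/10000⌋=9686; principal=123387-9686=113701; balance=672681-113701=558980
25. interest=⌊558980·144/10000⌋=8049; principal=123387-8049=115338; balance=558980-115338=443642
26. interest=⌊443642·144/10000⌋=6388; principal=123387-6388=116999; balance=443642-116999=326643
27. interest=⌊326643·144/10000⌋=4703; principal=123387-4703=118684; balance=326643-118684=207959
28. interest=⌊207959·144/10000⌋=2994; principal=123387-2994=120393; balance=207959-120393=87566
29. interest=⌊87566·144/10000⌋=1260; principal=min(123387-1260,87566)=87566; balance=87566-87566=0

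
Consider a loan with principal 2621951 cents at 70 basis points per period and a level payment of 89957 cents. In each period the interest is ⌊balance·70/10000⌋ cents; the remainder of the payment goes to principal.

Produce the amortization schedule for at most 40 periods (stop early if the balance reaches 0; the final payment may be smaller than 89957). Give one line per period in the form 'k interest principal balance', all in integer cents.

1 18353 71604 2550347
2 17852 72105 2478242
3 17347 72610 2405632
4 16839 73118 2332514
5 16327 73630 2258884
6 15812 74145 2184739
7 15293 74664 2110075
8 14770 75187 2034888
9 14244 75713 1959175
10 13714 76243 1882932
11 13180 76777 1806155
12 12643 77314 1728841
13 12101 77856 1650985
14 11556 78401 1572584
15 11008 78949 1493635
16 10455 79502 1414133
17 9898 80059 1334074
18 9338 80619 1253455
19 8774 81183 1172272
20 8205 81752 1090520
21 7633 82324 1008196
22 7057 82900 925296
23 6477 83480 841816
24 5892 84065 757751
25 5304 84653 673098
26 4711 85246 587852
27 4114 85843 502009
28 3514 86443 415566
29 2908 87049 328517
30 2299 87658 240859
31 1686 88271 152588
32 1068 88889 63699
33 445 63699 0

1. interest=⌊2621951·70/10000⌋=18353; principal=89957-18353=71604; balance=2621951-71604=2550347
2. interest=⌊2550347·70/10000⌋=17852; principal=89957-17852=72105; balance=2550347-72105=2478242
3. interest=⌊2478242·70/10000⌋=17347; principal=89957-17347=72610; balance=2478242-72610=2405632
4. interest=⌊2405632·70/10000⌋=16839; principal=89957-16839=73118; balance=2405632-73118=2332514
5. interest=⌊2332514·70/10000⌋=16327; principal=89957-16327=73630; balance=2332514-73630=2258884
6. interest=⌊2258884·70/10000⌋=15812; principal=89957-15812=74145; balance=2258884-74145=2184739
7. interest=⌊2184739·70/10000⌋=15293; principal=89957-15293=74664; balance=2184739-74664=2110075
8. interest=⌊2110075·70/10000⌋=14770; principal=89957-14770=75187; balance=2110075-75187=2034888
9. interest=⌊2034888·70/10000⌋=14244; principal=89957-14244=75713; balance=2034888-75713=1959175
10. interest=⌊1959175·70/10000⌋=13714; principal=89957-13714=76243; balance=1959175-76243=1882932
11. interest=⌊1882932·70/10000⌋=13180; principal=89957-13180=76777; balance=1882932-76777=1806155
12. interest=⌊1806155·70/10000⌋=12643; principal=89957-12643=77314; balance=1806155-77314=1728841
13. interest=⌊1728841·70/10000⌋=12101; principal=89957-12101=77856; balance=1728841-77856=1650985
14. interest=⌊1650985·70/10000⌋=11556; principal=89957-11556=78401; balance=1650985-78401=1572584
15. interest=⌊1572584·70/10000⌋=11008; principal=89957-11008=78949; balance=1572584-78949=1493635
16. interest=⌊1493635·70/10000⌋=10455; principal=89957-10455=79502; balance=1493635-79502=1414133
17. interest=⌊1414133·70/10000⌋=9898; principal=89957-9898=80059; balance=1414133-80059=1334074
18. interest=⌊1334074·70/10000⌋=9338; principal=89957-9338=80619; balance=1334074-80619=1253455
19. interest=⌊1253455·70/10000⌋=8774; principal=89957-8774=81183; balance=1253455-81183=1172272
20. interest=⌊1172272·70/10000⌋=8205; principal=89957-8205=81752; balance=1172272-81752=1090520
21. interest=⌊1090520·70/10000⌋=7633; principal=89957-7633=82324; balance=1090520-82324=1008196
22. interest=⌊1008196·70/10000⌋=7057; principal=89957-7057=82900; balance=1008196-82900=925296
23. interest=⌊925296·70/10000⌋=6477; principal=89957-6477=83480; balance=925296-83480=841816
24. interest=⌊841816·70/10000⌋=5892; principal=89957-5892=84065; balance=841816-84065=757751
25. interest=⌊757751·70/10000⌋=5304; principal=89957-5304=84653; balance=757751-84653=673098
26. interest=⌊673098·70/10000⌋=4711; principal=89957-4711=85246; balance=673098-85246=587852
27. interest=⌊587852·70/10000⌋=4114; principal=89957-4114=85843; balance=587852-85843=502009
28. interest=⌊502009·70/10000⌋=3514; principal=89957-3514=86443; balance=502009-86443=415566
29. interest=⌊415566·70/10000⌋=2908; principal=89957-2908=87049; balance=415566-87049=328517
30. interest=⌊328517·70/10000⌋=2299; principal=89957-2299=87658; balance=328517-87658=240859
31. interest=⌊240859·70/10000⌋=1686; principal=89957-1686=88271; balance=240859-88271=152588
32. interest=⌊152588·70/10000⌋=1068; principal=89957-1068=88889; balance=152588-88889=63699
33. interest=⌊63699·70/10000⌋=445; principal=min(89957-445,63699)=63699; balance=63699-63699=0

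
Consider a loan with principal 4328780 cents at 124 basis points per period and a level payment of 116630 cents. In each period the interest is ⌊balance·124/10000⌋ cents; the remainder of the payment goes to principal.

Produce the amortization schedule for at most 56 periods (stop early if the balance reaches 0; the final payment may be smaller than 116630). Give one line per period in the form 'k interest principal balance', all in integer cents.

1 53676 62954 4265826
2 52896 63734 4202092
3 52105 64525 4137567
4 51305 65325 4072242
5 50495 66135 4006107
6 49675 66955 3939152
7 48845 67785 3871367
8 48004 68626 3802741
9 47153 69477 3733264
10 46292 70338 3662926
11 45420 71210 3591716
12 44537 72093 3519623
13 43643 72987 3446636
14 42738 73892 3372744
15 41822 74808 3297936
16 40894 75736 3222200
17 39955 76675 3145525
18 39004 77626 3067899
19 38041 78589 2989310
20 37067 79563 2909747
21 36080 80550 2829197
22 35082 81548 2747649
23 34070 82560 2665089
24 33047 83583 2581506
25 32010 84620 2496886
26 30961 85669 2411217
27 29899 86731 2324486
28 28823 87807 2236679
29 27734 88896 2147783
30 26632 89998 2057785
31 25516 91114 1966671
32 24386 92244 1874427
33 23242 93388 1781039
34 22084 94546 1686493
35 20912 95718 1590775
36 19725 96905 1493870
37 18523 98107 1395763
38 17307 99323 1296440
39 16075 100555 1195885
40 14828 101802 1094083
41 13566 103064 991019
42 12288 104342 886677
43 10994 105636 781041
44 9684 106946 674095
45 8358 108272 565823
46 7016 109614 456209
47 5656 110974 345235
48 4280 112350 232885
49 2887 113743 119142
50 1477 115153 3989
51 49 3989 0

1. interest=⌊4328780·124/10000⌋=53676; principal=116630-53676=62954; balance=4328780-62954=4265826
2. interest=⌊4265826·124/10000⌋=52896; principal=116630-52896=63734; balance=4265826-63734=4202092
3. interest=⌊4202092·124/10000⌋=52105; principal=116630-52105=64525; balance=4202092-64525=4137567
4. interest=⌊4137567·124/10000⌋=51305; principal=116630-51305=65325; balance=4137567-65325=4072242
5. interest=⌊4072242·124/10000⌋=50495; principal=116630-50495=66135; balance=4072242-66135=4006107
6. interest=⌊4006107·124/10000⌋=49675; principal=116630-49675=66955; balance=4006107-66955=3939152
7. interest=⌊3939152·124/10000⌋=48845; principal=116630-48845=67785; balance=3939152-67785=3871367
8. interest=⌊3871367·124/10000⌋=48004; principal=116630-48004=68626; balance=3871367-68626=3802741
9. interest=⌊3802741·124/10000⌋=47153; principal=116630-47153=69477; balance=3802741-69477=3733264
10. interest=⌊3733264·124/10000⌋=46292; principal=116630-46292=70338; balance=3733264-70338=3662926
11. interest=⌊3662926·124/10000⌋=45420; principal=116630-45420=71210; balance=3662926-71210=3591716
12. interest=⌊3591716·124/10000⌋=44537; principal=116630-44537=72093; balance=3591716-72093=3519623
13. interest=⌊3519623·124/10000⌋=43643; principal=116630-43643=72987; balance=3519623-72987=3446636
14. interest=⌊3446636·124/10000⌋=42738; principal=116630-42738=73892; balance=3446636-73892=3372744
15. interest=⌊3372744·124/10000⌋=41822; principal=116630-41822=74808; balance=3372744-74808=3297936
16. interest=⌊3297936·124/10000⌋=40894; principal=116630-40894=75736; balance=3297936-75736=3222200
17. interest=⌊3222200·124/10000⌋=39955; principal=116630-39955=76675; balance=3222200-76675=3145525
18. interest=⌊3145525·124/10000⌋=39004; principal=116630-39004=77626; balance=3145525-77626=3067899
19. interest=⌊3067899·124/10000⌋=38041; principal=116630-38041=78589; balance=3067899-78589=2989310
20. interest=⌊2989310·124/10000⌋=37067; principal=116630-37067=79563; balance=2989310-79563=2909747
21. interest=⌊2909747·124/10000⌋=36080; principal=116630-36080=80550; balance=2909747-80550=2829197
22. interest=⌊2829197·124/10000⌋=35082; principal=116630-35082=81548; balance=2829197-81548=2747649
23. interest=⌊2747649·124/10000⌋=34070; principal=116630-34070=82560; balance=2747649-82560=2665089
24. interest=⌊2665089·124/10000⌋=33047; principal=116630-33047=83583; balance=2665089-83583=2581506
25. interest=⌊2581506·124/10000⌋=32010; principal=116630-32010=84620; balance=2581506-84620=2496886
26. interest=⌊2496886·124/10000⌋=30961; principal=116630-30961=85669; balance=2496886-85669=2411217
27. interest=⌊2411217·124/10000⌋=29899; principal=116630-29899=86731; balance=2411217-86731=2324486
28. interest=⌊2324486·124/10000⌋=28823; principal=116630-28823=87807; balance=2324486-87807=2236679
29. interest=⌊2236679·124/10000⌋=27734; principal=116630-27734=88896; balance=2236679-88896=2147783
30. interest=⌊2147783·124/10000⌋=26632; principal=116630-26632=89998; balance=2147783-89998=2057785
31. interest=⌊2057785·124/10000⌋=25516; principal=116630-25516=91114; balance=2057785-91114=1966671
32. interest=⌊1966671·124/10000⌋=24386; principal=116630-24386=92244; balance=1966671-92244=1874427
33. interest=⌊1874427·124/10000⌋=23242; principal=116630-23242=93388; balance=1874427-93388=1781039
34. interest=⌊1781039·124/10000⌋=22084; principal=116630-22084=94546; balance=1781039-94546=1686493
35. interest=⌊1686493·124/10000⌋=20912; principal=116630-20912=95718; balance=1686493-95718=1590775
36. interest=⌊1590775·124/10000⌋=19725; principal=116630-19725=96905; balance=1590775-96905=1493870
37. interest=⌊1493870·124/10000⌋=18523; principal=116630-18523=98107; balance=1493870-98107=1395763
38. interest=⌊1395763·124/10000⌋=17307; principal=116630-17307=99323; balance=1395763-99323=1296440
39. interest=⌊1296440·124/10000⌋=16075; principal=116630-16075=100555; balance=1296440-100555=1195885
40. interest=⌊1195885·124/10000⌋=14828; principal=116630-14828=101802; balance=1195885-101802=1094083
41. interest=⌊1094083·124/10000⌋=13566; principal=116630-13566=103064; balance=1094083-103064=991019
42. interest=⌊991019·124/10000⌋=12288; principal=116630-12288=104342; balance=991019-104342=886677
43. interest=⌊886677·124/10000⌋=10994; principal=116630-10994=105636; balance=886677-105636=781041
44. interest=⌊781041·124/10000⌋=9684; principal=116630-9684=106946; balance=781041-106946=674095
45. interest=⌊674095·124/10000⌋=8358; principal=116630-8358=108272; balance=674095-108272=565823
46. interest=⌊565823·124/10000⌋=7016; principal=116630-7016=109614; balance=565823-109614=456209
47. interest=⌊456209·124/10000⌋=5656; principal=116630-5656=110974; balance=456209-110974=345235
48. interest=⌊345235·124/10000⌋=4280; principal=116630-4280=112350; balance=345235-112350=232885
49. interest=⌊232885·124/10000⌋=2887; principal=116630-2887=113743; balance=232885-113743=119142
50. interest=⌊119142·124/10000⌋=1477; principal=116630-1477=115153; balance=119142-115153=3989
51. interest=⌊3989·124/10000⌋=49; principal=min(116630-49,3989)=3989; balance=3989-3989=0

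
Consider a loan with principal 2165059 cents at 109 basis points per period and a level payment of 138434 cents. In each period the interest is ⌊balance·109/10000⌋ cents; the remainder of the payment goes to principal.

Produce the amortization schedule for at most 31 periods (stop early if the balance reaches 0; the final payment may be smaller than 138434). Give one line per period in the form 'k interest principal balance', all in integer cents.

1 23599 114835 2050224
2 22347 116087 1934137
3 21082 117352 1816785
4 19802 118632 1698153
5 18509 119925 1578228
6 17202 121232 1456996
7 15881 122553 1334443
8 14545 123889 1210554
9 13195 125239 1085315
10 11829 126605 958710
11 10449 127985 830725
12 9054 129380 701345
13 7644 130790 570555
14 6219 132215 438340
15 4777 133657 304683
16 3321 135113 169570
17 1848 136586 32984
18 359 32984 0

1. interest=⌊2165059·109/10000⌋=23599; principal=138434-23599=114835; balance=2165059-114835=2050224
2. interest=⌊2050224·109/10000⌋=22347; principal=138434-22347=116087; balance=2050224-116087=1934137
3. interest=⌊1934137·109/10000⌋=21082; principal=138434-21082=117352; balance=1934137-117352=1816785
4. interest=⌊1816785·109/10000⌋=19802; principal=138434-19802=118632; balance=1816785-118632=1698153
5. interest=⌊1698153·109/10000⌋=18509; principal=138434-18509=119925; balance=1698153-119925=1578228
6. interest=⌊1578228·109/10000⌋=17202; principal=138434-17202=121232; balance=1578228-121232=1456996
7. interest=⌊1456996·109/10000⌋=15881; principal=138434-15881=122553; balance=1456996-122553=1334443
8. interest=⌊1334443·109/10000⌋=14545; principal=138434-14545=123889; balance=1334443-123889=1210554
9. interest=⌊1210554·109/10000⌋=13195; principal=138434-13195=125239; balance=1210554-125239=1085315
10. interest=⌊1085315·109/10000⌋=11829; principal=138434-11829=126605; balance=1085315-126605=958710
11. interest=⌊958710·109/10000⌋=10449; principal=138434-10449=127985; balance=958710-127985=830725
12. interest=⌊830725·109/10000⌋=9054; principal=138434-9054=129380; balance=830725-129380=701345
13. interest=⌊701345·109/10000⌋=7644; principal=138434-7644=130790; balance=701345-130790=570555
14. interest=⌊570555·109/10000⌋=6219; principal=138434-6219=132215; balance=570555-132215=438340
15. interest=⌊438340·109/10000⌋=4777; principal=138434-4777=133657; balance=438340-133657=304683
16. interest=⌊304683·109/10000⌋=3321; principal=138434-3321=135113; balance=304683-135113=169570
17. interest=⌊169570·109/10000⌋=1848; principal=138434-1848=136586; balance=169570-136586=32984
18. interest=⌊32984·109/10000⌋=359; principal=min(138434-359,32984)=32984; balance=32984-32984=0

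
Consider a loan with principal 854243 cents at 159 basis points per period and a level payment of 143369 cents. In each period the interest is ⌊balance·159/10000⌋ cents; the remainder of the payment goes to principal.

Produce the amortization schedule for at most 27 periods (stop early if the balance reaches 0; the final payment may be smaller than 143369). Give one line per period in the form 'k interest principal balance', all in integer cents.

1 13582 129787 724456
2 11518 131851 592605
3 9422 133947 458658
4 7292 136077 322581
5 5129 138240 184341
6 2931 140438 43903
7 698 43903 0

1. interest=⌊854243·159/10000⌋=13582; principal=143369-13582=129787; balance=854243-129787=724456
2. interest=⌊724456·159/10000⌋=11518; principal=143369-11518=131851; balance=724456-131851=592605
3. interest=⌊592605·159/10000⌋=9422; principal=143369-9422=133947; balance=592605-133947=458658
4. interest=⌊458658·159/10000⌋=7292; principal=143369-7292=136077; balance=458658-136077=322581
5. interest=⌊322581·159/10000⌋=5129; principal=143369-5129=138240; balance=322581-138240=184341
6. interest=⌊184341·159/10000⌋=2931; principal=143369-2931=140438; balance=184341-140438=43903
7. interest=⌊43903·159/10000⌋=698; principal=min(143369-698,43903)=43903; balance=43903-43903=0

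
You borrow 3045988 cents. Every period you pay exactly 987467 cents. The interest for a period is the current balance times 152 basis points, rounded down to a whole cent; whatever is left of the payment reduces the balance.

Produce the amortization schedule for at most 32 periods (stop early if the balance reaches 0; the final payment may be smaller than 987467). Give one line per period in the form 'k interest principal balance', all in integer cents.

1. interest=⌊3045988·152/10000⌋=46299; principal=987467-46299=941168; balance=3045988-941168=2104820
2. interest=⌊2104820·152/10000⌋=31993; principal=987467-31993=955474; balance=2104820-955474=1149346
3. interest=⌊1149346·152/10000⌋=17470; principal=987467-17470=969997; balance=1149346-969997=179349
4. interest=⌊179349·152/10000⌋=2726; principal=min(987467-2726,179349)=179349; balance=179349-179349=0

1 46299 941168 2104820
2 31993 955474 1149346
3 17470 969997 179349
4 2726 179349 0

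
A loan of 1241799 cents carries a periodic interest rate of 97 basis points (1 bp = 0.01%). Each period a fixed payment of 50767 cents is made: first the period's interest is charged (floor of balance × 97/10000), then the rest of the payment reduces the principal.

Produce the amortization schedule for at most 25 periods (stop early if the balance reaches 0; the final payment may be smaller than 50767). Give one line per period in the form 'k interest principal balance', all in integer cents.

1 12045 38722 1203077
2 11669 39098 1163979
3 11290 39477 1124502
4 10907 39860 1084642
5 10521 40246 1044396
6 10130 40637 1003759
7 9736 41031 962728
8 9338 41429 921299
9 8936 41831 879468
10 8530 42237 837231
11 8121 42646 794585
12 7707 43060 751525
13 7289 43478 708047
14 6868 43899 664148
15 6442 44325 619823
16 6012 44755 575068
17 5578 45189 529879
18 5139 45628 484251
19 4697 46070 438181
20 4250 46517 391664
21 3799 46968 344696
22 3343 47424 297272
23 2883 47884 249388
24 2419 48348 201040
25 1950 48817 152223

1. interest=⌊1241799·97/10000⌋=12045; principal=50767-12045=38722; balance=1241799-38722=1203077
2. interest=⌊1203077·97/10000⌋=11669; principal=50767-11669=39098; balance=1203077-39098=1163979
3. interest=⌊1163979·97/10000⌋=11290; principal=50767-11290=39477; balance=1163979-39477=1124502
4. interest=⌊1124502·97/10000⌋=10907; principal=50767-10907=39860; balance=1124502-39860=1084642
5. interest=⌊1084642·97/10000⌋=10521; principal=50767-10521=40246; balance=1084642-40246=1044396
6. interest=⌊1044396·97/10000⌋=10130; principal=50767-10130=40637; balance=1044396-40637=1003759
7. interest=⌊1003759·97/10000⌋=9736; principal=50767-9736=41031; balance=1003759-41031=962728
8. interest=⌊962728·97/10000⌋=9338; principal=50767-9338=41429; balance=962728-41429=921299
9. interest=⌊921299·97/10000⌋=8936; principal=50767-8936=41831; balance=921299-41831=879468
10. interest=⌊879468·97/10000⌋=8530; principal=50767-8530=42237; balance=879468-42237=837231
11. interest=⌊837231·97/10000⌋=8121; principal=50767-8121=42646; balance=837231-42646=794585
12. interest=⌊794585·97/10000⌋=7707; principal=50767-7707=43060; balance=794585-43060=751525
13. interest=⌊751525·97/10000⌋=7289; principal=50767-7289=43478; balance=751525-43478=708047
14. interest=⌊708047·97/10000⌋=6868; principal=50767-6868=43899; balance=708047-43899=664148
15. interest=⌊664148·97/10000⌋=6442; principal=50767-6442=44325; balance=664148-44325=619823
16. interest=⌊619823·97/10000⌋=6012; principal=50767-6012=44755; balance=619823-44755=575068
17. interest=⌊575068·97/10000⌋=5578; principal=50767-5578=45189; balance=575068-45189=529879
18. interest=⌊529879·97/10000⌋=5139; principal=50767-5139=45628; balance=529879-45628=484251
19. interest=⌊484251·97/10000⌋=4697; principal=50767-4697=46070; balance=484251-46070=438181
20. interest=⌊438181·97/10000⌋=4250; principal=50767-4250=46517; balance=438181-46517=391664
21. interest=⌊391664·97/10000⌋=3799; principal=50767-3799=46968; balance=391664-46968=344696
22. interest=⌊344696·97/10000⌋=3343; principal=50767-3343=47424; balance=344696-47424=297272
23. interest=⌊297272·97/10000⌋=2883; principal=50767-2883=47884; balance=297272-47884=249388
24. interest=⌊249388·97/10000⌋=2419; principal=50767-2419=48348; balance=249388-48348=201040
25. interest=⌊201040·97/10000⌋=1950; principal=50767-1950=48817; balance=201040-48817=152223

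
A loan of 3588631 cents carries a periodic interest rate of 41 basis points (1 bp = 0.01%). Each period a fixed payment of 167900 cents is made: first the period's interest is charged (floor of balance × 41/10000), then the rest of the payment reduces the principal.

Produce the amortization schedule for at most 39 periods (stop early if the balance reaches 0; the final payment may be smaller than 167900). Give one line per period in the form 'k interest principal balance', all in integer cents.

1. interest=⌊3588631·41/10000⌋=14713; principal=167900-14713=153187; balance=3588631-153187=3435444
2. interest=⌊3435444·41/10000⌋=14085; principal=167900-14085=153815; balance=3435444-153815=3281629
3. interest=⌊3281629·41/10000⌋=13454; principal=167900-13454=154446; balance=3281629-154446=3127183
4. interest=⌊3127183·41/10000⌋=12821; principal=167900-12821=155079; balance=3127183-155079=2972104
5. interest=⌊2972104·41/10000⌋=12185; principal=167900-12185=155715; balance=2972104-155715=2816389
6. interest=⌊2816389·41/10000⌋=11547; principal=167900-11547=156353; balance=2816389-156353=2660036
7. interest=⌊2660036·41/10000⌋=10906; principal=167900-10906=156994; balance=2660036-156994=2503042
8. interest=⌊2503042·41/10000⌋=10262; principal=167900-10262=157638; balance=2503042-157638=2345404
9. interest=⌊2345404·41/10000⌋=9616; principal=167900-9616=158284; balance=2345404-158284=2187120
10. interest=⌊2187120·41/10000⌋=8967; principal=167900-8967=158933; balance=2187120-158933=2028187
11. interest=⌊2028187·41/10000⌋=8315; principal=167900-8315=159585; balance=2028187-159585=1868602
12. interest=⌊1868602·41/10000⌋=7661; principal=167900-7661=160239; balance=1868602-160239=1708363
13. interest=⌊1708363·41/10000⌋=7004; principal=167900-7004=160896; balance=1708363-160896=1547467
14. interest=⌊1547467·41/10000⌋=6344; principal=167900-6344=161556; balance=1547467-161556=1385911
15. interest=⌊1385911·41/10000⌋=5682; principal=167900-5682=162218; balance=1385911-162218=1223693
16. interest=⌊1223693·41/10000⌋=5017; principal=167900-5017=162883; balance=1223693-162883=1060810
17. interest=⌊1060810·41/10000⌋=4349; principal=167900-4349=163551; balance=1060810-163551=897259
18. interest=⌊897259·41/10000⌋=3678; principal=167900-3678=164222; balance=897259-164222=733037
19. interest=⌊733037·41/10000⌋=3005; principal=167900-3005=164895; balance=733037-164895=568142
20. interest=⌊568142·41/10000⌋=2329; principal=167900-2329=165571; balance=568142-165571=402571
21. interest=⌊402571·41/10000⌋=1650; principal=167900-1650=166250; balance=402571-166250=236321
22. interest=⌊236321·41/10000⌋=968; principal=167900-968=166932; balance=236321-166932=69389
23. interest=⌊69389·41/10000⌋=284; principal=min(167900-284,69389)=69389; balance=69389-69389=0

1 14713 153187 3435444
2 14085 153815 3281629
3 13454 154446 3127183
4 12821 155079 2972104
5 12185 155715 2816389
6 11547 156353 2660036
7 10906 156994 2503042
8 10262 157638 2345404
9 9616 158284 2187120
10 8967 158933 2028187
11 8315 159585 1868602
12 7661 160239 1708363
13 7004 160896 1547467
14 6344 161556 1385911
15 5682 162218 1223693
16 5017 162883 1060810
17 4349 163551 897259
18 3678 164222 733037
19 3005 164895 568142
20 2329 165571 402571
21 1650 166250 236321
22 968 166932 69389
23 284 69389 0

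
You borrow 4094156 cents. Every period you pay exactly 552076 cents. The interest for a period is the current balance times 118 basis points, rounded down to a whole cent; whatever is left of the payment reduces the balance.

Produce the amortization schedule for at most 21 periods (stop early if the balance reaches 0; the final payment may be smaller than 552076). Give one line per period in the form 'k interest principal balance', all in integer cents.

1 48311 503765 3590391
2 42366 509710 3080681
3 36352 515724 2564957
4 30266 521810 2043147
5 24109 527967 1515180
6 17879 534197 980983
7 11575 540501 440482
8 5197 440482 0

1. interest=⌊4094156·118/10000⌋=48311; principal=552076-48311=503765; balance=4094156-503765=3590391
2. interest=⌊3590391·118/10000⌋=42366; principal=552076-42366=509710; balance=3590391-509710=3080681
3. interest=⌊3080681·118/10000⌋=36352; principal=552076-36352=515724; balance=3080681-515724=2564957
4. interest=⌊2564957·118/10000⌋=30266; principal=552076-30266=521810; balance=2564957-521810=2043147
5. interest=⌊2043147·118/10000⌋=24109; principal=552076-24109=527967; balance=2043147-527967=1515180
6. interest=⌊1515180·118/10000⌋=17879; principal=552076-17879=534197; balance=1515180-534197=980983
7. interest=⌊980983·118/10000⌋=11575; principal=552076-11575=540501; balance=980983-540501=440482
8. interest=⌊440482·118/10000⌋=5197; principal=min(552076-5197,440482)=440482; balance=440482-440482=0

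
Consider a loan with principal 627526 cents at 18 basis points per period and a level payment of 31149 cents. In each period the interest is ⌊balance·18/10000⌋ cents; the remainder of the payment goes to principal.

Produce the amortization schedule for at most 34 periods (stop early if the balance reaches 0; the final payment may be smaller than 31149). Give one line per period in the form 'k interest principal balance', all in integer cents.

1. interest=⌊627526·18/10000⌋=1129; principal=31149-1129=30020; balance=627526-30020=597506
2. interest=⌊597506·18/10000⌋=1075; principal=31149-1075=30074; balance=597506-30074=567432
3. interest=⌊567432·18/10000⌋=1021; principal=31149-1021=30128; balance=567432-30128=537304
4. interest=⌊537304·18/10000⌋=967; principal=31149-967=30182; balance=537304-30182=507122
5. interest=⌊507122·18/10000⌋=912; principal=31149-912=30237; balance=507122-30237=476885
6. interest=⌊476885·18/10000⌋=858; principal=31149-858=30291; balance=476885-30291=446594
7. interest=⌊446594·18/10000⌋=803; principal=31149-803=30346; balance=446594-30346=416248
8. interest=⌊416248·18/10000⌋=749; principal=31149-749=30400; balance=416248-30400=385848
9. interest=⌊385848·18/10000⌋=694; principal=31149-694=30455; balance=385848-30455=355393
10. interest=⌊355393·18/10000⌋=639; principal=31149-639=30510; balance=355393-30510=324883
11. interest=⌊324883·18/10000⌋=584; principal=31149-584=30565; balance=324883-30565=294318
12. interest=⌊294318·18/10000⌋=529; principal=31149-529=30620; balance=294318-30620=263698
13. interest=⌊263698·18/10000⌋=474; principal=31149-474=30675; balance=263698-30675=233023
14. interest=⌊233023·18/10000⌋=419; principal=31149-419=30730; balance=233023-30730=202293
15. interest=⌊202293·18/10000⌋=364; principal=31149-364=30785; balance=202293-30785=171508
16. interest=⌊171508·18/10000⌋=308; principal=31149-308=30841; balance=171508-30841=140667
17. interest=⌊140667·18/10000⌋=253; principal=31149-253=30896; balance=140667-30896=109771
18. interest=⌊109771·18/10000⌋=197; principal=31149-197=30952; balance=109771-30952=78819
19. interest=⌊78819·18/10000⌋=141; principal=31149-141=31008; balance=78819-31008=47811
20. interest=⌊47811·18/10000⌋=86; principal=31149-86=31063; balance=47811-31063=16748
21. interest=⌊16748·18/10000⌋=30; principal=min(31149-30,16748)=16748; balance=16748-16748=0

1 1129 30020 597506
2 1075 30074 567432
3 1021 30128 537304
4 967 30182 507122
5 912 30237 476885
6 858 30291 446594
7 803 30346 416248
8 749 30400 385848
9 694 30455 355393
10 639 30510 324883
11 584 30565 294318
12 529 30620 263698
13 474 30675 233023
14 419 30730 202293
15 364 30785 171508
16 308 30841 140667
17 253 30896 109771
18 197 30952 78819
19 141 31008 47811
20 86 31063 16748
21 30 16748 0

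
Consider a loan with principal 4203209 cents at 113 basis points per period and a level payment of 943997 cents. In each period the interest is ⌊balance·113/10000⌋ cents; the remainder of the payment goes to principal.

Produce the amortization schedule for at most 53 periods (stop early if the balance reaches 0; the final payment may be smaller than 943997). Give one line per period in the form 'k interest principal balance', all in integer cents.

1. interest=⌊4203209·113/10000⌋=47496; principal=943997-47496=896501; balance=4203209-896501=3306708
2. interest=⌊3306708·113/10000⌋=37365; principal=943997-37365=906632; balance=3306708-906632=2400076
3. interest=⌊2400076·113/10000⌋=27120; principal=943997-27120=916877; balance=2400076-916877=1483199
4. interest=⌊1483199·113/10000⌋=16760; principal=943997-16760=927237; balance=1483199-927237=555962
5. interest=⌊555962·113/10000⌋=6282; principal=min(943997-6282,555962)=555962; balance=555962-555962=0

1 47496 896501 3306708
2 37365 906632 2400076
3 27120 916877 1483199
4 16760 927237 555962
5 6282 555962 0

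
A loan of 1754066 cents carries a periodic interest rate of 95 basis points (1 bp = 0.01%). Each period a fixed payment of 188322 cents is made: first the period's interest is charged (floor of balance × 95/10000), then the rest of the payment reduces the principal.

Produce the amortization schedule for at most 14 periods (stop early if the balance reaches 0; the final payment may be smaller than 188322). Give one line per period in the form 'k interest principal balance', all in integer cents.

1. interest=⌊1754066·95/10000⌋=16663; principal=188322-16663=171659; balance=1754066-171659=1582407
2. interest=⌊1582407·95/10000⌋=15032; principal=188322-15032=173290; balance=1582407-173290=1409117
3. interest=⌊1409117·95/10000⌋=13386; principal=188322-13386=174936; balance=1409117-174936=1234181
4. interest=⌊1234181·95/10000⌋=11724; principal=188322-11724=176598; balance=1234181-176598=1057583
5. interest=⌊1057583·95/10000⌋=10047; principal=188322-10047=178275; balance=1057583-178275=879308
6. interest=⌊879308·95/10000⌋=8353; principal=188322-8353=179969; balance=879308-179969=699339
7. interest=⌊699339·95/10000⌋=6643; principal=188322-6643=181679; balance=699339-181679=517660
8. interest=⌊517660·95/10000⌋=4917; principal=188322-4917=183405; balance=517660-183405=334255
9. interest=⌊334255·95/10000⌋=3175; principal=188322-3175=185147; balance=334255-185147=149108
10. interest=⌊149108·95/10000⌋=1416; principal=min(188322-1416,149108)=149108; balance=149108-149108=0

1 16663 171659 1582407
2 15032 173290 1409117
3 13386 174936 1234181
4 11724 176598 1057583
5 10047 178275 879308
6 8353 179969 699339
7 6643 181679 517660
8 4917 183405 334255
9 3175 185147 149108
10 1416 149108 0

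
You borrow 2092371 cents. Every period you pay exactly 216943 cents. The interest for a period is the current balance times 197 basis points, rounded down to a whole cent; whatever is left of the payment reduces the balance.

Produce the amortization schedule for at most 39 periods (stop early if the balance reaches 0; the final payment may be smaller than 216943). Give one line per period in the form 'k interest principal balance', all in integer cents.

1 41219 175724 1916647
2 37757 179186 1737461
3 34227 182716 1554745
4 30628 186315 1368430
5 26958 189985 1178445
6 23215 193728 984717
7 19398 197545 787172
8 15507 201436 585736
9 11538 205405 380331
10 7492 209451 170880
11 3366 170880 0

1. interest=⌊2092371·197/10000⌋=41219; principal=216943-41219=175724; balance=2092371-175724=1916647
2. interest=⌊1916647·197/10000⌋=37757; principal=216943-37757=179186; balance=1916647-179186=1737461
3. interest=⌊1737461·197/10000⌋=34227; principal=216943-34227=182716; balance=1737461-182716=1554745
4. interest=⌊1554745·197/10000⌋=30628; principal=216943-30628=186315; balance=1554745-186315=1368430
5. interest=⌊1368430·197/10000⌋=26958; principal=216943-26958=189985; balance=1368430-189985=1178445
6. interest=⌊1178445·197/10000⌋=23215; principal=216943-23215=193728; balance=1178445-193728=984717
7. interest=⌊984717·197/10000⌋=19398; principal=216943-19398=197545; balance=984717-197545=787172
8. interest=⌊787172·197/10000⌋=15507; principal=216943-15507=201436; balance=787172-201436=585736
9. interest=⌊585736·197/10000⌋=11538; principal=216943-11538=205405; balance=585736-205405=380331
10. interest=⌊380331·197/10000⌋=7492; principal=216943-7492=209451; balance=380331-209451=170880
11. interest=⌊170880·197/10000⌋=3366; principal=min(216943-3366,170880)=170880; balance=170880-170880=0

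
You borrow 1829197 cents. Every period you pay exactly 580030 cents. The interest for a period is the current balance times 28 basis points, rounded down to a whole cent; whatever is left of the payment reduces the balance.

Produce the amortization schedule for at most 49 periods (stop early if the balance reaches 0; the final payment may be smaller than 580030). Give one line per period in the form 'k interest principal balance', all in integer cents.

1 5121 574909 1254288
2 3512 576518 677770
3 1897 578133 99637
4 278 99637 0

1. interest=⌊1829197·28/10000⌋=5121; principal=580030-5121=574909; balance=1829197-574909=1254288
2. interest=⌊1254288·28/10000⌋=3512; principal=580030-3512=576518; balance=1254288-576518=677770
3. interest=⌊677770·28/10000⌋=1897; principal=580030-1897=578133; balance=677770-578133=99637
4. interest=⌊99637·28/10000⌋=278; principal=min(580030-278,99637)=99637; balance=99637-99637=0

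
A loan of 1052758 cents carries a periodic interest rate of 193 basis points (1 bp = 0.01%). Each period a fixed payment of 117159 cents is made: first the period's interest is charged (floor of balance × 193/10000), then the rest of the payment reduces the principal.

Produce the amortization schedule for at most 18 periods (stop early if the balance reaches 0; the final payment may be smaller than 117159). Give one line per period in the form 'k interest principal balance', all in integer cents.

1. interest=⌊1052758·193/10000⌋=20318; principal=117159-20318=96841; balance=1052758-96841=955917
2. interest=⌊955917·193/10000⌋=18449; principal=117159-18449=98710; balance=955917-98710=857207
3. interest=⌊857207·193/10000⌋=16544; principal=117159-16544=100615; balance=857207-100615=756592
4. interest=⌊756592·193/10000⌋=14602; principal=117159-14602=102557; balance=756592-102557=654035
5. interest=⌊654035·193/10000⌋=12622; principal=117159-12622=104537; balance=654035-104537=549498
6. interest=⌊549498·193/10000⌋=10605; principal=117159-10605=106554; balance=549498-106554=442944
7. interest=⌊442944·193/10000⌋=8548; principal=117159-8548=108611; balance=442944-108611=334333
8. interest=⌊334333·193/10000⌋=6452; principal=117159-6452=110707; balance=334333-110707=223626
9. interest=⌊223626·193/10000⌋=4315; principal=117159-4315=112844; balance=223626-112844=110782
10. interest=⌊110782·193/10000⌋=2138; principal=min(117159-2138,110782)=110782; balance=110782-110782=0

1 20318 96841 955917
2 18449 98710 857207
3 16544 100615 756592
4 14602 102557 654035
5 12622 104537 549498
6 10605 106554 442944
7 8548 108611 334333
8 6452 110707 223626
9 4315 112844 110782
10 2138 110782 0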